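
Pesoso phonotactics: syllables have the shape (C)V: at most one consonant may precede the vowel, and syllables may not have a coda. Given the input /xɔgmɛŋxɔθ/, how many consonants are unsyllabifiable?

3

Under (C)V, the unsyllabifiable consonants are /g/, /ŋ/, /θ/ (no codas are permitted; onsets are limited to one consonant).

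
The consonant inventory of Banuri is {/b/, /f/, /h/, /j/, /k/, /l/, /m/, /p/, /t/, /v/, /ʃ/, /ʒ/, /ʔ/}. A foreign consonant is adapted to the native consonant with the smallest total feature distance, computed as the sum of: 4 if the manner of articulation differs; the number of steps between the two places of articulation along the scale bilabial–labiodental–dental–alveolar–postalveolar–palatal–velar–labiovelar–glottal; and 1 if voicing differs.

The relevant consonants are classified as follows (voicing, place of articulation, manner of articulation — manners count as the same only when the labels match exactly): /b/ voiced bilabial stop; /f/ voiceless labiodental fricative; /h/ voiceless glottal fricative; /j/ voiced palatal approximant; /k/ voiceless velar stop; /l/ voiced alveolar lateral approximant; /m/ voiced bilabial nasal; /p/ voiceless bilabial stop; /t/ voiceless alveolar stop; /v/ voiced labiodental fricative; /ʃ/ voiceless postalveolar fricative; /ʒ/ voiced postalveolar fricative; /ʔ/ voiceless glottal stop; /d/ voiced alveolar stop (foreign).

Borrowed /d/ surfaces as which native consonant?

t

/t/ is closest: same manner (stop), place distance 0 (alveolar→alveolar), voicing differs (+1); total 1. Next closest is /b/ at distance 3.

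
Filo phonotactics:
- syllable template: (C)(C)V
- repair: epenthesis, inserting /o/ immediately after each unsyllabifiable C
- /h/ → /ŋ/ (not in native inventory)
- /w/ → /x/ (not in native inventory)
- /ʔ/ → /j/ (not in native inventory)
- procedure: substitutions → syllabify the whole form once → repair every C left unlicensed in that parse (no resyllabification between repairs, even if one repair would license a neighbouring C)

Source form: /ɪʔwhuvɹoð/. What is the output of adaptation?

Substitution: /ʔ/ → /j/, /w/ → /x/, /h/ → /ŋ/, giving /ɪjxŋuvɹoð/.
The consonants /j/, /ð/ cannot be parsed into a legal (C)(C)V syllable (no codas are permitted; onsets may contain at most 2 consonants).
Each unlicensed consonant becomes the onset of a new syllable: /j/ → /jo/, /ð/ → /ðo/.

ɪjoxŋuvɹoðo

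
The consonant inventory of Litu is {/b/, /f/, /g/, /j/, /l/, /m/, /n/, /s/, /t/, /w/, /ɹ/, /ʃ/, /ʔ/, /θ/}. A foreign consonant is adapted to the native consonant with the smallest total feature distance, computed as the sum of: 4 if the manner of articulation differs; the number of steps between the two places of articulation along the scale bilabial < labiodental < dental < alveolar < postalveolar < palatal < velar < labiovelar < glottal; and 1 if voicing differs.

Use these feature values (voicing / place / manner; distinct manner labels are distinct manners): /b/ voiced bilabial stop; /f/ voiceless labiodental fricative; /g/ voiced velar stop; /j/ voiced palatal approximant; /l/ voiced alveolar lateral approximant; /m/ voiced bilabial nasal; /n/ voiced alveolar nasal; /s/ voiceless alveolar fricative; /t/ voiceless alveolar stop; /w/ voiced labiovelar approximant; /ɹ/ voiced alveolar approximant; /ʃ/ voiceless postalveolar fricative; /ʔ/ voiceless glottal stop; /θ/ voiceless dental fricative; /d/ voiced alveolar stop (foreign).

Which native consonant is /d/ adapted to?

t

/t/ is closest: same manner (stop), place distance 0 (alveolar→alveolar), voicing differs (+1); total 1. Next closest is /b/ at distance 3.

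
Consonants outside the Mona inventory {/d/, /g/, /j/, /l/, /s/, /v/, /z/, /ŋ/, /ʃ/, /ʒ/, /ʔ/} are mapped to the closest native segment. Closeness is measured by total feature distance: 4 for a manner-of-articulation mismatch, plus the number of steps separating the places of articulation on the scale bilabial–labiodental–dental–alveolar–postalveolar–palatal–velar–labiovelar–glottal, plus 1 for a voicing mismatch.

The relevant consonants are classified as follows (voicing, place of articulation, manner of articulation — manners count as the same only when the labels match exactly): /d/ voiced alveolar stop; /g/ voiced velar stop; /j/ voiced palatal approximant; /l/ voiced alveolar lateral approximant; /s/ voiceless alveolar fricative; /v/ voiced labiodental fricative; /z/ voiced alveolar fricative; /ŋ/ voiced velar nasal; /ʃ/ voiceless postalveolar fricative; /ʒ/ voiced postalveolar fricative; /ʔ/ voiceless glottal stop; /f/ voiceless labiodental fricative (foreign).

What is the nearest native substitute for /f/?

/v/ is closest: same manner (fricative), place distance 0 (labiodental→labiodental), voicing differs (+1); total 1. Next closest is /s/ at distance 2.

v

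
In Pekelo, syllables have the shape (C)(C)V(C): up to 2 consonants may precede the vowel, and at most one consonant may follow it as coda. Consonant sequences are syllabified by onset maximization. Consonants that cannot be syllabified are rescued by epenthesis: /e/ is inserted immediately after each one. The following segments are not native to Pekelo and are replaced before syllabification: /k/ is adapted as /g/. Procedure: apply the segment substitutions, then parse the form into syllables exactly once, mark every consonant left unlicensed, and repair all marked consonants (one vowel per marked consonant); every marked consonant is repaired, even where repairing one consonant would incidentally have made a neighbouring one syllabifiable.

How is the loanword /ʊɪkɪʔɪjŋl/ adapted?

ʊɪgɪʔɪjŋele

Substitution: /k/ → /g/, giving /ʊɪgɪʔɪjŋl/.
Under (C)(C)V(C), the unsyllabifiable consonants are /ŋ/, /l/ (at most one coda consonant is licensed; onsets may contain at most 2 consonants).
Inserting the epenthetic vowel yields /ŋ/ → /ŋe/, /l/ → /le/.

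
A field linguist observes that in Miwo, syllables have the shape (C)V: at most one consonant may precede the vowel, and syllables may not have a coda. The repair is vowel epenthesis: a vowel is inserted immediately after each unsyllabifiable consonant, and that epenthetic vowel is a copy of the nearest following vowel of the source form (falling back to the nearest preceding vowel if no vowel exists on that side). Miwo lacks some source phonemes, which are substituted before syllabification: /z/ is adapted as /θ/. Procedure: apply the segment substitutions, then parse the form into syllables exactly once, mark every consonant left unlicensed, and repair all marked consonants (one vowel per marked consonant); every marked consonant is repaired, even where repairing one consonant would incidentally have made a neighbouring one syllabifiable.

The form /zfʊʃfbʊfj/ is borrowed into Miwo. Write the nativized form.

Substitution: /z/ → /θ/, giving /θfʊʃfbʊfj/.
Syllabifying with onset maximization leaves /θ/, /ʃ/, /f/, /f/, /j/ stranded (no codas are permitted; onsets are limited to one consonant).
Each unlicensed consonant becomes the onset of a new syllable: /θ/ → /θʊ/, /ʃ/ → /ʃʊ/, /f/ → /fʊ/, /f/ → /fʊ/, /j/ → /jʊ/.

θʊfʊʃʊfʊbʊfʊjʊ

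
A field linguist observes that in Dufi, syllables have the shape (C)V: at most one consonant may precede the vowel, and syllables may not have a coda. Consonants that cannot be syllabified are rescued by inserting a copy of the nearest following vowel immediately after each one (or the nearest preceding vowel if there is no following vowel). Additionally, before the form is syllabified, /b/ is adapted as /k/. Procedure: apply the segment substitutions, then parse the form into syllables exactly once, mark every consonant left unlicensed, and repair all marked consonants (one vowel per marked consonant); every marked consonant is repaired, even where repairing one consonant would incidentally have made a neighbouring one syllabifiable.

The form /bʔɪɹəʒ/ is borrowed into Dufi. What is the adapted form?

kɪʔɪɹəʒə

Substitution: /b/ → /k/, giving /kʔɪɹəʒ/.
The consonants /k/, /ʒ/ cannot be parsed into a legal (C)V syllable (no codas are permitted; onsets are limited to one consonant).
Each unlicensed consonant becomes the onset of a new syllable: /k/ → /kɪ/, /ʒ/ → /ʒə/.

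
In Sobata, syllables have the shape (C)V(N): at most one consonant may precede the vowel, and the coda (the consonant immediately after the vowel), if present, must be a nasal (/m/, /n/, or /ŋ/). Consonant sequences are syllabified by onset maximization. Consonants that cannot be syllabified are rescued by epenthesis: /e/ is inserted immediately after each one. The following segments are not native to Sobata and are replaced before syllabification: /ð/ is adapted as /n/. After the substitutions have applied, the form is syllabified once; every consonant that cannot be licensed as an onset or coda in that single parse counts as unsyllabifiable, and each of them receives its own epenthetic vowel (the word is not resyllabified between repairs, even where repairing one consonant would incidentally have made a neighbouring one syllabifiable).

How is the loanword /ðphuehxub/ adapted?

nepehuehexube

Substitution: /ð/ → /n/, giving /nphuehxub/.
Under (C)V(N), the unsyllabifiable consonants are /n/, /p/, /h/, /b/ (only a nasal (/m/, /n/, or /ŋ/) is licensed in coda position; onsets are limited to one consonant).
Epenthesis after each stranded consonant: /n/ → /ne/, /p/ → /pe/, /h/ → /he/, /b/ → /be/.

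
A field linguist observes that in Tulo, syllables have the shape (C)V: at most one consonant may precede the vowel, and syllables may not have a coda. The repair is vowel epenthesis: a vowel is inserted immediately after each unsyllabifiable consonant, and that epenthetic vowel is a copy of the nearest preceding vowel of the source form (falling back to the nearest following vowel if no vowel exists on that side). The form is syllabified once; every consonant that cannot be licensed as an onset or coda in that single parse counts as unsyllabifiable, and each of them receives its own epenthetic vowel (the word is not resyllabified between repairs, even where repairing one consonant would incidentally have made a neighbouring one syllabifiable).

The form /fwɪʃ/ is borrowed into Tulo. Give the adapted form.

fɪwɪʃɪ

Syllabifying with onset maximization leaves /f/, /ʃ/ stranded (no codas are permitted; onsets are limited to one consonant).
Epenthesis after each stranded consonant: /f/ → /fɪ/, /ʃ/ → /ʃɪ/.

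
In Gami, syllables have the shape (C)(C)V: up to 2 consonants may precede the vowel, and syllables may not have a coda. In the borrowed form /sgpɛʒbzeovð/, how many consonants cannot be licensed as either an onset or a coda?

Under (C)(C)V, the unsyllabifiable consonants are /s/, /ʒ/, /v/, /ð/ (no codas are permitted; onsets may contain at most 2 consonants).

4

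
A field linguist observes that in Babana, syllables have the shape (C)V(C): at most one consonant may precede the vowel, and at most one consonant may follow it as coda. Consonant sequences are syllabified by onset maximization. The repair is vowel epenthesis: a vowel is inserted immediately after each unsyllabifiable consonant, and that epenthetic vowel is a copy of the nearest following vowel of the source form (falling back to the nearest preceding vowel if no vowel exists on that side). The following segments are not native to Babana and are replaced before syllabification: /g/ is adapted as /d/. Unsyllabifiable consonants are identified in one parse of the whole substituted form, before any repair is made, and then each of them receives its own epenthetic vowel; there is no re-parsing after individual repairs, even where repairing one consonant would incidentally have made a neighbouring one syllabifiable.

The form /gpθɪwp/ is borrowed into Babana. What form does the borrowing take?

Substitution: /g/ → /d/, giving /dpθɪwp/.
Under (C)V(C), the unsyllabifiable consonants are /d/, /p/, /p/ (at most one coda consonant is licensed; onsets are limited to one consonant).
Epenthesis after each stranded consonant: /d/ → /dɪ/, /p/ → /pɪ/, /p/ → /pɪ/.

dɪpɪθɪwpɪ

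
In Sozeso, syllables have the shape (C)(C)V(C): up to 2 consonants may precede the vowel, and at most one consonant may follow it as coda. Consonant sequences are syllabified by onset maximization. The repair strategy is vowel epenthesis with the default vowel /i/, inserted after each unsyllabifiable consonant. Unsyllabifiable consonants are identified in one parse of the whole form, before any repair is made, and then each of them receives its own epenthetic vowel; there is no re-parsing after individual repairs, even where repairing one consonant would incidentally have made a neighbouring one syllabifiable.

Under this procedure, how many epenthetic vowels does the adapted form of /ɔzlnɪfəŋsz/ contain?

The unsyllabifiable consonants are /s/, /z/; each receives one epenthetic vowel.

2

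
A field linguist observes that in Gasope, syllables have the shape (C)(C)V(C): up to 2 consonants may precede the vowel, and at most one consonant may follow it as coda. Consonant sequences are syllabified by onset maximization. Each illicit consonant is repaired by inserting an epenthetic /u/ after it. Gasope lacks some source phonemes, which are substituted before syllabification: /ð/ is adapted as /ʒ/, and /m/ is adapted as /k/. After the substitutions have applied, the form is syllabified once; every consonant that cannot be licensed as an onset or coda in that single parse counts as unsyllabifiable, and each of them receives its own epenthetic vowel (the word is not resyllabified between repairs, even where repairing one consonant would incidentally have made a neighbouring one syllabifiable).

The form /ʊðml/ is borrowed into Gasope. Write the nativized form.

ʊʒkulu

Substitution: /ð/ → /ʒ/, /m/ → /k/, giving /ʊʒkl/.
Under (C)(C)V(C), the unsyllabifiable consonants are /k/, /l/ (at most one coda consonant is licensed; onsets may contain at most 2 consonants).
Epenthesis after each stranded consonant: /k/ → /ku/, /l/ → /lu/.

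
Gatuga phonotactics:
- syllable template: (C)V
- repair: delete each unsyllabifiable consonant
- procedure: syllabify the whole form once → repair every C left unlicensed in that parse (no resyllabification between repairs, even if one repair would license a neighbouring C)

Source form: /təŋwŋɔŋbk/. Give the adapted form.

təŋɔ

Syllabifying with onset maximization leaves /ŋ/, /w/, /ŋ/, /b/, /k/ stranded (no codas are permitted; onsets are limited to one consonant).
Deletion applies to /ŋ/, /w/, /ŋ/, /b/, /k/.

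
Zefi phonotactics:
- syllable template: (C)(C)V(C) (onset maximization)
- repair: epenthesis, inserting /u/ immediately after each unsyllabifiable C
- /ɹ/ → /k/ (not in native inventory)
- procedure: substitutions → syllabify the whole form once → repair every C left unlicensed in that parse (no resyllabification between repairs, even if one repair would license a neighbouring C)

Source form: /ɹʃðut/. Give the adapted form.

Substitution: /ɹ/ → /k/, giving /kʃðut/.
Under (C)(C)V(C), the unsyllabifiable consonants are /k/ (at most one coda consonant is licensed; onsets may contain at most 2 consonants).
Inserting the epenthetic vowel yields /k/ → /ku/.

kuʃðut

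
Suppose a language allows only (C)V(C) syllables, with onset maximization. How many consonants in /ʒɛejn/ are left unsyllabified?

Under (C)V(C), the unsyllabifiable consonants are /n/ (at most one coda consonant is licensed; onsets are limited to one consonant).

1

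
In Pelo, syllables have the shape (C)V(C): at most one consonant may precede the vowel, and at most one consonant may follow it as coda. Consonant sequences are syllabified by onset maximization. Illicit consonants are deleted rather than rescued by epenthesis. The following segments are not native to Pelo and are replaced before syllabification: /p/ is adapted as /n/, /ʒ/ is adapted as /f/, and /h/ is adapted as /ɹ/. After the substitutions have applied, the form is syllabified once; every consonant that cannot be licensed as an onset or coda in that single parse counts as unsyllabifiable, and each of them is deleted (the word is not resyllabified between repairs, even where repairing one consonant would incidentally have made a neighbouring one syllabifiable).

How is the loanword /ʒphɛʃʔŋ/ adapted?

ɹɛʃ

Substitution: /ʒ/ → /f/, /p/ → /n/, /h/ → /ɹ/, giving /fnɹɛʃʔŋ/.
Under (C)V(C), the unsyllabifiable consonants are /f/, /n/, /ʔ/, /ŋ/ (at most one coda consonant is licensed; onsets are limited to one consonant).
Deletion applies to /f/, /n/, /ʔ/, /ŋ/.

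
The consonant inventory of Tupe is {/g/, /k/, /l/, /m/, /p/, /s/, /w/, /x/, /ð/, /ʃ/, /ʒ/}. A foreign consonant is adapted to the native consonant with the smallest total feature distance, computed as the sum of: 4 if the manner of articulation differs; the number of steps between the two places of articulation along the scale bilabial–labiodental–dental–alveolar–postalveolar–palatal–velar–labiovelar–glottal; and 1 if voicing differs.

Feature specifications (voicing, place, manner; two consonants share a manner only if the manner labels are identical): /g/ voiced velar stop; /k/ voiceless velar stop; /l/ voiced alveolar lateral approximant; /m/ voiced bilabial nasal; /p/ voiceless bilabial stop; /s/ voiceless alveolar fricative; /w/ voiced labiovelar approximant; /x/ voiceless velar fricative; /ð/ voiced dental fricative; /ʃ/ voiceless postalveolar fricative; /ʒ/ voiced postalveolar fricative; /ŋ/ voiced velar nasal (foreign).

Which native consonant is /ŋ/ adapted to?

/g/ is closest: manner differs (nasal→stop, +4), place distance 0 (velar→velar), same voicing; total 4. Next closest is /k/ at distance 5.

g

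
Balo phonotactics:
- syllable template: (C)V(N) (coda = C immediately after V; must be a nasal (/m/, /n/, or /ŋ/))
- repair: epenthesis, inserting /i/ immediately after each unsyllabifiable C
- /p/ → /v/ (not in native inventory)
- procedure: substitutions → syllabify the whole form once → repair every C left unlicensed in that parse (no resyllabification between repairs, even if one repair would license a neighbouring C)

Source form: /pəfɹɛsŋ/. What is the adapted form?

Substitution: /p/ → /v/, giving /vəfɹɛsŋ/.
The consonants /f/, /s/, /ŋ/ cannot be parsed into a legal (C)V(N) syllable (only a nasal (/m/, /n/, or /ŋ/) is licensed in coda position; onsets are limited to one consonant).
Each unlicensed consonant becomes the onset of a new syllable: /f/ → /fi/, /s/ → /si/, /ŋ/ → /ŋi/.

vəfiɹɛsiŋi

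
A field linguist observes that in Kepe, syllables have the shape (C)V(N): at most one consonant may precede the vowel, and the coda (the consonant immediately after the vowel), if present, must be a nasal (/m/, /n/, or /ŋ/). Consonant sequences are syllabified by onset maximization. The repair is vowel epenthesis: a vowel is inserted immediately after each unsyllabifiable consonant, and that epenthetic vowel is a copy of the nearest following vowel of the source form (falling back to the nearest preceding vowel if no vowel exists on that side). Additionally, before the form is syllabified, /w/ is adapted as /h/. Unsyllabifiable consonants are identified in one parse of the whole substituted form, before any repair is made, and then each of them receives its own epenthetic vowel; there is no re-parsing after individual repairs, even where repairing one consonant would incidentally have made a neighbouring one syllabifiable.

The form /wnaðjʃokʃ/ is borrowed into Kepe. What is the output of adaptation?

Substitution: /w/ → /h/, giving /hnaðjʃokʃ/.
Under (C)V(N), the unsyllabifiable consonants are /h/, /ð/, /j/, /k/, /ʃ/ (only a nasal (/m/, /n/, or /ŋ/) is licensed in coda position; onsets are limited to one consonant).
Each unlicensed consonant becomes the onset of a new syllable: /h/ → /ha/, /ð/ → /ðo/, /j/ → /jo/, /k/ → /ko/, /ʃ/ → /ʃo/.

hanaðojoʃokoʃo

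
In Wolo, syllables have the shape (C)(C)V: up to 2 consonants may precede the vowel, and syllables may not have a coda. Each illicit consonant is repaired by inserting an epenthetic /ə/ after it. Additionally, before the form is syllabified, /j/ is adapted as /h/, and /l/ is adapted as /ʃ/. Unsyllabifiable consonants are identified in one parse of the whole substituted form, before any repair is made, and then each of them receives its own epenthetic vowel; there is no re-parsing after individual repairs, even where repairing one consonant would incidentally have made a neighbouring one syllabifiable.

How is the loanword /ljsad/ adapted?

Substitution: /l/ → /ʃ/, /j/ → /h/, giving /ʃhsad/.
Syllabifying with onset maximization leaves /ʃ/, /d/ stranded (no codas are permitted; onsets may contain at most 2 consonants).
Each unlicensed consonant becomes the onset of a new syllable: /ʃ/ → /ʃə/, /d/ → /də/.

ʃəhsadə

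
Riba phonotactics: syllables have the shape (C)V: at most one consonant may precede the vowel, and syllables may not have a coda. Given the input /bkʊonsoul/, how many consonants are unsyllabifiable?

3

Syllabifying with onset maximization leaves /b/, /n/, /l/ stranded (no codas are permitted; onsets are limited to one consonant).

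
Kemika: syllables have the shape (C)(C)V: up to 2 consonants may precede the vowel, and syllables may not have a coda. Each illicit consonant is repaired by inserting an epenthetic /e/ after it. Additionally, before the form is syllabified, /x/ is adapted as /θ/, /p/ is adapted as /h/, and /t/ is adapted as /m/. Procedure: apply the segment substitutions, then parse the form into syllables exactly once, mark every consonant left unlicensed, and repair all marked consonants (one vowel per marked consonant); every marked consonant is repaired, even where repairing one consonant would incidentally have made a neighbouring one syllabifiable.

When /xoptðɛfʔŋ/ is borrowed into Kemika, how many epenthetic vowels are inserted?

4

After substitution the input is /θohmðɛfʔŋ/.
The unsyllabifiable consonants are /h/, /f/, /ʔ/, /ŋ/; each receives one epenthetic vowel.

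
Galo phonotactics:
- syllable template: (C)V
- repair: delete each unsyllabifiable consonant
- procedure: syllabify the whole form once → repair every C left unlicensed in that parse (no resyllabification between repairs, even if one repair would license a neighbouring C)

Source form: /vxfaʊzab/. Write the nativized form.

faʊza

The consonants /v/, /x/, /b/ cannot be parsed into a legal (C)V syllable (no codas are permitted; onsets are limited to one consonant).
Each unlicensed consonant is deleted: /v/, /x/, /b/.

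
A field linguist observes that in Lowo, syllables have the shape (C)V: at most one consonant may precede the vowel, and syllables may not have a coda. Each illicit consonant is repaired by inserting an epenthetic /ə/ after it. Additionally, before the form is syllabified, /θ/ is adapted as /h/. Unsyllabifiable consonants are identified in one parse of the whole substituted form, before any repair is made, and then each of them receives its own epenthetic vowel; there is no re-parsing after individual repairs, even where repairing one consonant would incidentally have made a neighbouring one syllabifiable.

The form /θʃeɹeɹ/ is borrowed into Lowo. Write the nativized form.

Substitution: /θ/ → /h/, giving /hʃeɹeɹ/.
Syllabifying with onset maximization leaves /h/, /ɹ/ stranded (no codas are permitted; onsets are limited to one consonant).
Inserting the epenthetic vowel yields /h/ → /hə/, /ɹ/ → /ɹə/.

həʃeɹeɹə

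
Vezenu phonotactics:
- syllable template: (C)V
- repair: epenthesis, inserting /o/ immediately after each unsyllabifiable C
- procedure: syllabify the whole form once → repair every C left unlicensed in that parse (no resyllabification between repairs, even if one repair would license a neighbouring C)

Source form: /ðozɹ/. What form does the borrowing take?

ðozoɹo

Under (C)V, the unsyllabifiable consonants are /z/, /ɹ/ (no codas are permitted; onsets are limited to one consonant).
Inserting the epenthetic vowel yields /z/ → /zo/, /ɹ/ → /ɹo/.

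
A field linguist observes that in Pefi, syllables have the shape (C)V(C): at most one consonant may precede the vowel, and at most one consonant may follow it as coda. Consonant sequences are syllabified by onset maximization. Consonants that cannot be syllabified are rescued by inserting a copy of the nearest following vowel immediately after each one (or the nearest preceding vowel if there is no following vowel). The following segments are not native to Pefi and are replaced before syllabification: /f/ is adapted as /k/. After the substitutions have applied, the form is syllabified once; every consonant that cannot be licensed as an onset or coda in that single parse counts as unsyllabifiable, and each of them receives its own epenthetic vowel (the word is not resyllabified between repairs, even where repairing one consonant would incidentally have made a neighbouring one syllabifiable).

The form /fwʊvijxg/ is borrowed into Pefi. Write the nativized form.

Substitution: /f/ → /k/, giving /kwʊvijxg/.
Syllabifying with onset maximization leaves /k/, /x/, /g/ stranded (at most one coda consonant is licensed; onsets are limited to one consonant).
Epenthesis after each stranded consonant: /k/ → /kʊ/, /x/ → /xi/, /g/ → /gi/.

kʊwʊvijxigi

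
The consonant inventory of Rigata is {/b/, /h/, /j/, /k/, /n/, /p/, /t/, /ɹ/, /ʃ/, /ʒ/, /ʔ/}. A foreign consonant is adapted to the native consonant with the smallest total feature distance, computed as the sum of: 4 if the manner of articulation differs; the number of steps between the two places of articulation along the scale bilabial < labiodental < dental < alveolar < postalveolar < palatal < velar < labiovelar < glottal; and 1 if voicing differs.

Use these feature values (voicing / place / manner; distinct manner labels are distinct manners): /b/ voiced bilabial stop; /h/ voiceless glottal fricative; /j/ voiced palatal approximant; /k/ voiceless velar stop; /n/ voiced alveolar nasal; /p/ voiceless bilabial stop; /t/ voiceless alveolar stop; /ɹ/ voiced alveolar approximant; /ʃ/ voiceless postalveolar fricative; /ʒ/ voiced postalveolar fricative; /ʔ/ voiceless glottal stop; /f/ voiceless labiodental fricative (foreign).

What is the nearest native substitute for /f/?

ʃ

/ʃ/ is closest: same manner (fricative), place distance 3 (labiodental→postalveolar), same voicing; total 3. Next closest is /ʒ/ at distance 4.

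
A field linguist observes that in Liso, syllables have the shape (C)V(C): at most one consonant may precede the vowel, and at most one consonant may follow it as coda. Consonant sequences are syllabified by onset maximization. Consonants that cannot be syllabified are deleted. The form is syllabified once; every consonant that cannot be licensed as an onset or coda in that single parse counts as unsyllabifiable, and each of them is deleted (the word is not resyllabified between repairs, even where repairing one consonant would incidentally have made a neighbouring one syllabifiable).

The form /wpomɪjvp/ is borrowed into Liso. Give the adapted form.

pomɪj

The consonants /w/, /v/, /p/ cannot be parsed into a legal (C)V(C) syllable (at most one coda consonant is licensed; onsets are limited to one consonant).
Each unlicensed consonant is deleted: /w/, /v/, /p/.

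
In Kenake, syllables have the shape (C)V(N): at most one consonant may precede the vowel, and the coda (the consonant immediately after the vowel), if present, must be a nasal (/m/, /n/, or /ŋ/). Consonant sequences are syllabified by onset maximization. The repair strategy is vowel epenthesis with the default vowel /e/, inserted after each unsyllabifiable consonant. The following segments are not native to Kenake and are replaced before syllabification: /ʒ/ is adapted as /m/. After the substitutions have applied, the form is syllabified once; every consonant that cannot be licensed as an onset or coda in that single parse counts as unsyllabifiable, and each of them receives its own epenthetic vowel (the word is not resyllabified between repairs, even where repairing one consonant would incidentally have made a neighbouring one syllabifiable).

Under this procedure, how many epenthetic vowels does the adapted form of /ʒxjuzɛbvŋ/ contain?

5

After substitution the input is /mxjuzɛbvŋ/.
The unsyllabifiable consonants are /m/, /x/, /b/, /v/, /ŋ/; each receives one epenthetic vowel.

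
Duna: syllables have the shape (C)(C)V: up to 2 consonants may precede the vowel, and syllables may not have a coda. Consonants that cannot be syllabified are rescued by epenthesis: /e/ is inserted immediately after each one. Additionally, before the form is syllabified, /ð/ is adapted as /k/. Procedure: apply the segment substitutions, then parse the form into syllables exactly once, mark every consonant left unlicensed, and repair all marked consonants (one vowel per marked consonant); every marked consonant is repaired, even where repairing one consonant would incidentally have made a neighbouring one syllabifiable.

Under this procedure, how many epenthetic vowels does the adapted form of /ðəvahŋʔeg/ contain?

After substitution the input is /kəvahŋʔeg/.
The unsyllabifiable consonants are /h/, /g/; each receives one epenthetic vowel.

2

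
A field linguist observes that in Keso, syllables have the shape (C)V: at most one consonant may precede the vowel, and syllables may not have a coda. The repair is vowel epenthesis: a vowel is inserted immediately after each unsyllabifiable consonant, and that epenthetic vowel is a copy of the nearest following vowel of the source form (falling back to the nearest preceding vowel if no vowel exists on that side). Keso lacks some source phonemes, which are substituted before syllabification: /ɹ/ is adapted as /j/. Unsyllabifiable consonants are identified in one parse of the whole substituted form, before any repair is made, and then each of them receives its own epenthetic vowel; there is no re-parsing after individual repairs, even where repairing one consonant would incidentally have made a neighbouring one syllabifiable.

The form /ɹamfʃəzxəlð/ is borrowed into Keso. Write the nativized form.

jaməfəʃəzəxələðə

Substitution: /ɹ/ → /j/, giving /jamfʃəzxəlð/.
Syllabifying with onset maximization leaves /m/, /f/, /z/, /l/, /ð/ stranded (no codas are permitted; onsets are limited to one consonant).
Epenthesis after each stranded consonant: /m/ → /mə/, /f/ → /fə/, /z/ → /zə/, /l/ → /lə/, /ð/ → /ðə/.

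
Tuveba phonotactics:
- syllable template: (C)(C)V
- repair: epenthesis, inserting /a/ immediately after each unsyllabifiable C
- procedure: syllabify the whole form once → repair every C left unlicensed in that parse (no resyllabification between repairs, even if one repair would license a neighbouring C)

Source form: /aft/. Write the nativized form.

Under (C)(C)V, the unsyllabifiable consonants are /f/, /t/ (no codas are permitted; onsets may contain at most 2 consonants).
Inserting the epenthetic vowel yields /f/ → /fa/, /t/ → /ta/.

afata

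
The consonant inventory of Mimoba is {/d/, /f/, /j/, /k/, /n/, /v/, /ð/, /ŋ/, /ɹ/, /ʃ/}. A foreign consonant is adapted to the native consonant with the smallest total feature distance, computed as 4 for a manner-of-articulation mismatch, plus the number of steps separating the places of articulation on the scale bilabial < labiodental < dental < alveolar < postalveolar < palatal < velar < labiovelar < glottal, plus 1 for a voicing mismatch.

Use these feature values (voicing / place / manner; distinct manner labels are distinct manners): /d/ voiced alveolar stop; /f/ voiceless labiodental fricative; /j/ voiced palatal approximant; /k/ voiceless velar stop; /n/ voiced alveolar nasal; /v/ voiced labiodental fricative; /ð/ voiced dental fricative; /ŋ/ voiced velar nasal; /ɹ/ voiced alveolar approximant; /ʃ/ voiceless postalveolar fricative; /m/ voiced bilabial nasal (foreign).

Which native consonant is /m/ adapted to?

n

/n/ is closest: same manner (nasal), place distance 3 (bilabial→alveolar), same voicing; total 3. Next closest is /v/ at distance 5.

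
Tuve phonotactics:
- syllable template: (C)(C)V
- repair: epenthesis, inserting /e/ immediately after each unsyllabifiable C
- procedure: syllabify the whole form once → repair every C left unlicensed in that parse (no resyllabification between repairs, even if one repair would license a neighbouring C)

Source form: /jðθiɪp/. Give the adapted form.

jeðθiɪpe

Syllabifying with onset maximization leaves /j/, /p/ stranded (no codas are permitted; onsets may contain at most 2 consonants).
Inserting the epenthetic vowel yields /j/ → /je/, /p/ → /pe/.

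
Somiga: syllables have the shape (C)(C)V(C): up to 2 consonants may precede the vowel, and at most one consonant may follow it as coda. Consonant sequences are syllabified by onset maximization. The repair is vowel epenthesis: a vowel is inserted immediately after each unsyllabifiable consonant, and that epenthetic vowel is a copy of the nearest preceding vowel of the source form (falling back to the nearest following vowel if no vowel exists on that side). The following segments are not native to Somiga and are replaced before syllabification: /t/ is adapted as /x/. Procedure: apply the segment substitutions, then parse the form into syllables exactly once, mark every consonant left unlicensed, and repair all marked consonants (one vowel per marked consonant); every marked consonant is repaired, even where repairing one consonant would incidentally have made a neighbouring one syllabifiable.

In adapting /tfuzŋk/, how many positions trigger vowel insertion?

2

After substitution the input is /xfuzŋk/.
The unsyllabifiable consonants are /ŋ/, /k/; each receives one epenthetic vowel.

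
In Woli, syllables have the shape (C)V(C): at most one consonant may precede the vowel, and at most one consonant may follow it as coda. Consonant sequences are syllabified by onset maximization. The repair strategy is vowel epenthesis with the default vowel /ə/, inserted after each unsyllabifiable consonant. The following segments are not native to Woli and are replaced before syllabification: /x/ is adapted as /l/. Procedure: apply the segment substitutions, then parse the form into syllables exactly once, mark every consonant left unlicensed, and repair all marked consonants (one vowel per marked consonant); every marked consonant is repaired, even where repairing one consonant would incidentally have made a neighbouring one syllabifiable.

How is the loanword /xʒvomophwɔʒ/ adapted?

ləʒəvomophəwɔʒ

Substitution: /x/ → /l/, giving /lʒvomophwɔʒ/.
Syllabifying with onset maximization leaves /l/, /ʒ/, /h/ stranded (at most one coda consonant is licensed; onsets are limited to one consonant).
Inserting the epenthetic vowel yields /l/ → /lə/, /ʒ/ → /ʒə/, /h/ → /hə/.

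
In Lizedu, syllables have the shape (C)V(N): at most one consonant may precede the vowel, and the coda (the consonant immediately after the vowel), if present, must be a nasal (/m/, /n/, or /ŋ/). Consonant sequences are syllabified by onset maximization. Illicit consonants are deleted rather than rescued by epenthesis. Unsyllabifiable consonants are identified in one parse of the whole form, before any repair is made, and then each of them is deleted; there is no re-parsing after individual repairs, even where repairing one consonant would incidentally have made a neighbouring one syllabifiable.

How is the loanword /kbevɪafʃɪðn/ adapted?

bevɪaʃɪ

Syllabifying with onset maximization leaves /k/, /f/, /ð/, /n/ stranded (only a nasal (/m/, /n/, or /ŋ/) is licensed in coda position; onsets are limited to one consonant).
Each unlicensed consonant is deleted: /k/, /f/, /ð/, /n/.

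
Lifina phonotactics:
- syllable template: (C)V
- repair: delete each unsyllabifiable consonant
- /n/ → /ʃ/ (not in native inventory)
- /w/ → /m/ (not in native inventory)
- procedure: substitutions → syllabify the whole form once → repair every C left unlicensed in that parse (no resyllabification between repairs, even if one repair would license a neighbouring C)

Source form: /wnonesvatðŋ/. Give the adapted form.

Substitution: /w/ → /m/, /n/ → /ʃ/, giving /mʃoʃesvatðŋ/.
The consonants /m/, /s/, /t/, /ð/, /ŋ/ cannot be parsed into a legal (C)V syllable (no codas are permitted; onsets are limited to one consonant).
Deleting the stranded consonants removes /m/, /s/, /t/, /ð/, /ŋ/.

ʃoʃeva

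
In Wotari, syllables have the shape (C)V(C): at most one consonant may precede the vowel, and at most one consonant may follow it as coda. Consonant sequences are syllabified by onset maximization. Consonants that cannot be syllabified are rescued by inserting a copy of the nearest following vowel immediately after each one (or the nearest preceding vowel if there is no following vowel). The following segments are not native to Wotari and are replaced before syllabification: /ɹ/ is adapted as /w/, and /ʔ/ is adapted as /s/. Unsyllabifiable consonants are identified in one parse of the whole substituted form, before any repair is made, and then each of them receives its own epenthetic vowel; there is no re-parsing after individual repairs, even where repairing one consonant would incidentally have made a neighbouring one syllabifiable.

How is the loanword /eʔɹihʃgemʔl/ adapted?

eswihʃegemsele

Substitution: /ʔ/ → /s/, /ɹ/ → /w/, giving /eswihʃgemsl/.
Syllabifying with onset maximization leaves /ʃ/, /s/, /l/ stranded (at most one coda consonant is licensed; onsets are limited to one consonant).
Each unlicensed consonant becomes the onset of a new syllable: /ʃ/ → /ʃe/, /s/ → /se/, /l/ → /le/.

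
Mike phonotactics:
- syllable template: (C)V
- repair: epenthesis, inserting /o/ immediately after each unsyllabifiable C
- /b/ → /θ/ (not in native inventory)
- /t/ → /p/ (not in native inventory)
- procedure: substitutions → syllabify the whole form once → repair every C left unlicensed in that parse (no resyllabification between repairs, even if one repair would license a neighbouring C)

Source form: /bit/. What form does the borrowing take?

Substitution: /b/ → /θ/, /t/ → /p/, giving /θip/.
Syllabifying with onset maximization leaves /p/ stranded (no codas are permitted; onsets are limited to one consonant).
Each unlicensed consonant becomes the onset of a new syllable: /p/ → /po/.

θipo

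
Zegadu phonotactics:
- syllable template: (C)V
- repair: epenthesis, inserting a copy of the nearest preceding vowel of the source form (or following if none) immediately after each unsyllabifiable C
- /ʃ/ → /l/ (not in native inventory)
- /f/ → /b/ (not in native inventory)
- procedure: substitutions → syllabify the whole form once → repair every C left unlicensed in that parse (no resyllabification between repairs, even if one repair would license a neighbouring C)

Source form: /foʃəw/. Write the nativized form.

Substitution: /f/ → /b/, /ʃ/ → /l/, giving /boləw/.
Syllabifying with onset maximization leaves /w/ stranded (no codas are permitted; onsets are limited to one consonant).
Inserting the epenthetic vowel yields /w/ → /wə/.

boləwə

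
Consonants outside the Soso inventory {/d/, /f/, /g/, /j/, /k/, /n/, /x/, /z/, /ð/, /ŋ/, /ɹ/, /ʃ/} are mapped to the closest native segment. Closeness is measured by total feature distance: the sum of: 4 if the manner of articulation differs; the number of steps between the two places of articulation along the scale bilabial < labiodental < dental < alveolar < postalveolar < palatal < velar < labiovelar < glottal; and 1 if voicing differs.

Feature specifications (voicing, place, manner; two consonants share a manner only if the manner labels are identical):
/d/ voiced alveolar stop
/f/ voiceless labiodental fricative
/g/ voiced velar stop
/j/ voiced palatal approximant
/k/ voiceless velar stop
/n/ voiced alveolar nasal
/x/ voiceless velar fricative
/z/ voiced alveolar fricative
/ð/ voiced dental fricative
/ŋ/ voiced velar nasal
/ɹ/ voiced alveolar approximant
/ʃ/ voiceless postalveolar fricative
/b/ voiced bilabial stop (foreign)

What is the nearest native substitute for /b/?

/d/ is closest: same manner (stop), place distance 3 (bilabial→alveolar), same voicing; total 3. Next closest is /f/ at distance 6.

d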